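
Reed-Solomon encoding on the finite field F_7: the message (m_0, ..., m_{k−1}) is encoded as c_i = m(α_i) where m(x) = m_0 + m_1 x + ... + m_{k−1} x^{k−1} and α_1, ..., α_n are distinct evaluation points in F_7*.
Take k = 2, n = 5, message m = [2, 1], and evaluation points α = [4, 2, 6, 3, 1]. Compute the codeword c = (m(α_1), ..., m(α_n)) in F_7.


c = [6, 4, 1, 5, 3]

Message polynomial: m(x) = 2 + 1·x (mod 7).
For each evaluation point α_i, compute m(α_i) mod 7:
  α_1 = 4: Horner steps 1 → 6, so m(4) = 6.
  α_2 = 2: Horner steps 1 → 4, so m(2) = 4.
  α_3 = 6: Horner steps 1 → 1, so m(6) = 1.
  α_4 = 3: Horner steps 1 → 5, so m(3) = 5.
  α_5 = 1: Horner steps 1 → 3, so m(1) = 3.
Codeword c = [6, 4, 1, 5, 3] ∈ F_7^5.


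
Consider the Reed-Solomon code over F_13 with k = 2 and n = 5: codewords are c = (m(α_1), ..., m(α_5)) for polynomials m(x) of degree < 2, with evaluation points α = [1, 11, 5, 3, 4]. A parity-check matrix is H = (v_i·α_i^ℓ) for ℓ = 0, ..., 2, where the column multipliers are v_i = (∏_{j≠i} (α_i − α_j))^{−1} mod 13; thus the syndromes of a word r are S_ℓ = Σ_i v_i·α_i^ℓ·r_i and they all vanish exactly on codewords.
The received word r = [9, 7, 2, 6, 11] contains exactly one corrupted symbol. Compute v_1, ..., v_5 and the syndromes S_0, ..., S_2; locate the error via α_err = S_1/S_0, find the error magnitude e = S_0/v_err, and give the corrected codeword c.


S = (3, 2, 10), error at position 3, error magnitude e = 12, c = [9, 7, 3, 6, 11].

Step 1: column multipliers v_i = (∏_{j≠i}(α_i − α_j))^{−1} mod 13.
  i = 1 (α = 1): (1−11)(1−5)(1−3)(1−4) = (−10)·(−4)·(−2)·(−3) = 240 ≡ 6, so v_1 = 6^{−1} = 11 (mod 13).
  i = 2 (α = 11): (11−1)(11−5)(11−3)(11−4) = 10·6·8·7 = 3360 ≡ 6, so v_2 = 6^{−1} = 11 (mod 13).
  i = 3 (α = 5): (5−1)(5−11)(5−3)(5−4) = 4·(−6)·2·1 = −48 ≡ 4, so v_3 = 4^{−1} = 10 (mod 13).
  i = 4 (α = 3): (3−1)(3−11)(3−5)(3−4) = 2·(−8)·(−2)·(−1) = −32 ≡ 7, so v_4 = 7^{−1} = 2 (mod 13).
  i = 5 (α = 4): (4−1)(4−11)(4−5)(4−3) = 3·(−7)·(−1)·1 = 21 ≡ 8, so v_5 = 8^{−1} = 5 (mod 13).
  v = [11, 11, 10, 2, 5].
Step 2: syndromes of r = [9, 7, 2, 6, 11] (all sums mod 13).
  S_0 = Σ v_i r_i = 11·9 + 11·7 + 10·2 + 2·6 + 5·11 = 263 ≡ 3.
  S_1 = Σ v_i α_i r_i = 11·1·9 + 11·11·7 + 10·5·2 + 2·3·6 + 5·4·11 = 1302 ≡ 2.
  α_i^2 mod 13 = [1, 4, 12, 9, 3].
  S_2 = Σ v_i α_i^2 r_i = 11·1·9 + 11·4·7 + 10·12·2 + 2·9·6 + 5·3·11 = 920 ≡ 10.
  S = (3, 2, 10) ≠ 0, so r is not a codeword (an error is present).
Step 3: locate the error. For a single error e at position i, S_ℓ = v_i·e·α_i^ℓ, so α_err = S_1/S_0.
  S_0^{−1} = 3^{−1} = 9 (mod 13), so α_err = 2·9 = 18 ≡ 5 = α_3. Error position i = 3.
  Consistency check: S_2/S_1 = 10·7 = 70 ≡ 5 = α_err ✓ (single-error assumption holds).
Step 4: error magnitude e = S_0/v_3 = S_0·∏_{j≠3}(α_3 − α_j) = 3·4 = 12 ≡ 12 (mod 13).
Step 5: correct position 3: c_3 = r_3 − e = 2 − 12 ≡ 3 (mod 13). Hence c = [9, 7, 3, 6, 11].
  Check: interpolating c through the α_i gives m(x) = 4 + 5·x (degree < 2) with m(α_i) = c_i for every i, so c is indeed a codeword.


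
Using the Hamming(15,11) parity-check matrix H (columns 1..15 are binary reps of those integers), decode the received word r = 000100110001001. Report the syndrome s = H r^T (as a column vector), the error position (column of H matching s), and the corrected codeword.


s = (1, 0, 0, 0)^T, error position = 8, corrected codeword c = 000100100001001

Compute s = H r^T mod 2 one row at a time:
  s_1 = 1 + 0 + 0 + 0 + 1 + 0 + 0 + 1 = 3 ≡ 1 (mod 2).
  s_2 = 1 + 0 + 0 + 1 + 1 + 0 + 0 + 1 = 4 ≡ 0 (mod 2).
  s_3 = 0 + 0 + 0 + 1 + 0 + 0 + 0 + 1 = 2 ≡ 0 (mod 2).
  s_4 = 0 + 0 + 0 + 1 + 0 + 0 + 0 + 1 = 2 ≡ 0 (mod 2).
s = (1, 0, 0, 0)^T — this equals column 8 of H (binary 1000), so error is at position 8.
Correct: flip bit 8 of r = 000100110001001 to get c = 000100100001001.


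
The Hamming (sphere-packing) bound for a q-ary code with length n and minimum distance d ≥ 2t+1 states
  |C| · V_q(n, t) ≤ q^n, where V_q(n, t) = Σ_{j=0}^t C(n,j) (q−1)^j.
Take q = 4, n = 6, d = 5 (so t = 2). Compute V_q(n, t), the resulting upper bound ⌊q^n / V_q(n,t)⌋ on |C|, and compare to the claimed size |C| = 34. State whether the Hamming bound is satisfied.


V_q(n, t) = 154, q^n = 4096, Hamming bound = 26, |C| = 34 > bound (violated).

Step 1: Compute V_q(n, t) = Σ_{j=0}^2 C(n, j) (q−1)^j.
  j = 0: C(6,0)·(3)^0 = 1·1 = 1.
  j = 1: C(6,1)·(3)^1 = 6·3 = 18.
  j = 2: C(6,2)·(3)^2 = 15·9 = 135.
  V_q(n, t) = 1 + 18 + 135 = 154.
Step 2: q^n = 4^6 = 4096.
Step 3: Hamming bound ⌊q^n / V_q(n,t)⌋ = ⌊4096/154⌋ = 26.
Step 4: Compare |C| = 34 to 26: violated.
The claimed |C| lies above the Hamming bound, so no 4-ary code of length 6 with d ≥ 5 can have 34 codewords.


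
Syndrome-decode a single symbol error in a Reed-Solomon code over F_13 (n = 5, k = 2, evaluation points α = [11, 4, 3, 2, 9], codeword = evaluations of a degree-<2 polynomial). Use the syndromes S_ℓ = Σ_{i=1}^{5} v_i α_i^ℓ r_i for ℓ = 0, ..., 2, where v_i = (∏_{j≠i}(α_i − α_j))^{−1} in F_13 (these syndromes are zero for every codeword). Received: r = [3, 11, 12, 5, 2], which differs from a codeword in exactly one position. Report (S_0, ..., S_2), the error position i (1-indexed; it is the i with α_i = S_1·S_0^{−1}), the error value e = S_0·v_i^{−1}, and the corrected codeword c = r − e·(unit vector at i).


S = (1, 4, 3), error at position 2, error magnitude e = 5, c = [3, 6, 12, 5, 2].

Step 1: column multipliers v_i = (∏_{j≠i}(α_i − α_j))^{−1} mod 13.
  i = 1 (α = 11): (11−4)(11−3)(11−2)(11−9) = 7·8·9·2 = 1008 ≡ 7, so v_1 = 7^{−1} = 2 (mod 13).
  i = 2 (α = 4): (4−11)(4−3)(4−2)(4−9) = (−7)·1·2·(−5) = 70 ≡ 5, so v_2 = 5^{−1} = 8 (mod 13).
  i = 3 (α = 3): (3−11)(3−4)(3−2)(3−9) = (−8)·(−1)·1·(−6) = −48 ≡ 4, so v_3 = 4^{−1} = 10 (mod 13).
  i = 4 (α = 2): (2−11)(2−4)(2−3)(2−9) = (−9)·(−2)·(−1)·(−7) = 126 ≡ 9, so v_4 = 9^{−1} = 3 (mod 13).
  i = 5 (α = 9): (9−11)(9−4)(9−3)(9−2) = (−2)·5·6·7 = −420 ≡ 9, so v_5 = 9^{−1} = 3 (mod 13).
  v = [2, 8, 10, 3, 3].
Step 2: syndromes of r = [3, 11, 12, 5, 2] (all sums mod 13).
  S_0 = Σ v_i r_i = 2·3 + 8·11 + 10·12 + 3·5 + 3·2 = 235 ≡ 1.
  S_1 = Σ v_i α_i r_i = 2·11·3 + 8·4·11 + 10·3·12 + 3·2·5 + 3·9·2 = 862 ≡ 4.
  α_i^2 mod 13 = [4, 3, 9, 4, 3].
  S_2 = Σ v_i α_i^2 r_i = 2·4·3 + 8·3·11 + 10·9·12 + 3·4·5 + 3·3·2 = 1446 ≡ 3.
  S = (1, 4, 3) ≠ 0, so r is not a codeword (an error is present).
Step 3: locate the error. For a single error e at position i, S_ℓ = v_i·e·α_i^ℓ, so α_err = S_1/S_0.
  S_0^{−1} = 1^{−1} = 1 (mod 13), so α_err = 4·1 = 4 ≡ 4 = α_2. Error position i = 2.
  Consistency check: S_2/S_1 = 3·10 = 30 ≡ 4 = α_err ✓ (single-error assumption holds).
Step 4: error magnitude e = S_0/v_2 = S_0·∏_{j≠2}(α_2 − α_j) = 1·5 = 5 ≡ 5 (mod 13).
Step 5: correct position 2: c_2 = r_2 − e = 11 − 5 ≡ 6 (mod 13). Hence c = [3, 6, 12, 5, 2].
  Check: interpolating c through the α_i gives m(x) = 4 + 7·x (degree < 2) with m(α_i) = c_i for every i, so c is indeed a codeword.


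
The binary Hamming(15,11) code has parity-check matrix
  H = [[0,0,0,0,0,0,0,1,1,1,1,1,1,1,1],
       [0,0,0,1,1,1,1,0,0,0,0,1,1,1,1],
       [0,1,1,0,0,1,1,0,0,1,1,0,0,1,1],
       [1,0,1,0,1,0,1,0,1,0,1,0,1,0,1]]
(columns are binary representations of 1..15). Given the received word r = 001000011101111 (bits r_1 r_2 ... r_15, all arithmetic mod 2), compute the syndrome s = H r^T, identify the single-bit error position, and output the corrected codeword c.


s = (1, 0, 0, 0)^T, error position = 8, corrected codeword c = 001000001101111

Compute s = H r^T mod 2 one row at a time:
  s_1 = 1 + 1 + 1 + 0 + 1 + 1 + 1 + 1 = 7 ≡ 1 (mod 2).
  s_2 = 0 + 0 + 0 + 0 + 1 + 1 + 1 + 1 = 4 ≡ 0 (mod 2).
  s_3 = 0 + 1 + 0 + 0 + 1 + 0 + 1 + 1 = 4 ≡ 0 (mod 2).
  s_4 = 0 + 1 + 0 + 0 + 1 + 0 + 1 + 1 = 4 ≡ 0 (mod 2).
s = (1, 0, 0, 0)^T — this equals column 8 of H (binary 1000), so error is at position 8.
Correct: flip bit 8 of r = 001000011101111 to get c = 001000001101111.


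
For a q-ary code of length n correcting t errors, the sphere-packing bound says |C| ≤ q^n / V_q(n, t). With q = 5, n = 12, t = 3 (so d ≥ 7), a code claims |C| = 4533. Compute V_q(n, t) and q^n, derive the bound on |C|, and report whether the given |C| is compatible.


V_q(n, t) = 15185, q^n = 244140625, Hamming bound = 16077, |C| = 4533 ≤ bound (satisfied).

Step 1: Compute V_q(n, t) = Σ_{j=0}^3 C(n, j) (q−1)^j.
  j = 0: C(12,0)·(4)^0 = 1·1 = 1.
  j = 1: C(12,1)·(4)^1 = 12·4 = 48.
  j = 2: C(12,2)·(4)^2 = 66·16 = 1056.
  j = 3: C(12,3)·(4)^3 = 220·64 = 14080.
  V_q(n, t) = 1 + 48 + 1056 + 14080 = 15185.
Step 2: q^n = 5^12 = 244140625.
Step 3: Hamming bound ⌊q^n / V_q(n,t)⌋ = ⌊244140625/15185⌋ = 16077.
Step 4: Compare |C| = 4533 to 16077: satisfied.
The claimed |C| lies below the Hamming bound.


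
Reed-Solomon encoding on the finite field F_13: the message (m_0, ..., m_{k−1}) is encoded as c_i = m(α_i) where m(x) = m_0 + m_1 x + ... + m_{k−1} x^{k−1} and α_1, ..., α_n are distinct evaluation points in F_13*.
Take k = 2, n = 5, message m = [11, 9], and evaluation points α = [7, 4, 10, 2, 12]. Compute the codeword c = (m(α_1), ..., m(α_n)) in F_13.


c = [9, 8, 10, 3, 2]

Message polynomial: m(x) = 11 + 9·x (mod 13).
For each evaluation point α_i, compute m(α_i) mod 13:
  α_1 = 7: Horner steps 9 → 9, so m(7) = 9.
  α_2 = 4: Horner steps 9 → 8, so m(4) = 8.
  α_3 = 10: Horner steps 9 → 10, so m(10) = 10.
  α_4 = 2: Horner steps 9 → 3, so m(2) = 3.
  α_5 = 12: Horner steps 9 → 2, so m(12) = 2.
Codeword c = [9, 8, 10, 3, 2] ∈ F_13^5.


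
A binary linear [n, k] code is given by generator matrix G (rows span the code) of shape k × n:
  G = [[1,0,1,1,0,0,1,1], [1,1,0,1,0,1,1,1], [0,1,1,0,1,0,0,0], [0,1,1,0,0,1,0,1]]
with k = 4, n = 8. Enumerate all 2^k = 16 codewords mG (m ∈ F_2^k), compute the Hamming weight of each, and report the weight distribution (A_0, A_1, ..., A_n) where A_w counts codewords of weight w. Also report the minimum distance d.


Weight distribution: A_0 = 1, A_1 = 1, A_2 = 1, A_3 = 3, A_4 = 3, A_5 = 3, A_6 = 3, A_7 = 1. Minimum distance d = 1.

Enumerate all 2^4 = 16 messages m ∈ F_2^4.
For each, compute codeword c = mG in F_2^8, then tally its weight.
  m = 0000 → c = 00000000, weight = 0.
  m = 1000 → c = 10110011, weight = 5.
  m = 0100 → c = 11010111, weight = 6.
  m = 1100 → c = 01100100, weight = 3.
  m = 0010 → c = 01101000, weight = 3.
  m = 1010 → c = 11011011, weight = 6.
  m = 0110 → c = 10111111, weight = 7.
  m = 1110 → c = 00001100, weight = 2.
  m = 0001 → c = 01100101, weight = 4.
  m = 1001 → c = 11010110, weight = 5.
  m = 0101 → c = 10110010, weight = 4.
  m = 1101 → c = 00000001, weight = 1.
  m = 0011 → c = 00001101, weight = 3.
  m = 1011 → c = 10111110, weight = 6.
  m = 0111 → c = 11011010, weight = 5.
  m = 1111 → c = 01101001, weight = 4.
Tally weights:
  weight 0: 1 codewords.
  weight 1: 1 codewords.
  weight 2: 1 codewords.
  weight 3: 3 codewords.
  weight 4: 3 codewords.
  weight 5: 3 codewords.
  weight 6: 3 codewords.
  weight 7: 1 codewords.
Minimum distance d = smallest w > 0 with A_w > 0 = 1.
Sanity: Σ A_w = 16 = 2^4 = 16 ✓.


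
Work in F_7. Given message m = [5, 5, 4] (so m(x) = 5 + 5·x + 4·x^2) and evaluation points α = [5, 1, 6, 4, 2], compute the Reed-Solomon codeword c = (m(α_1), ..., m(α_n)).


c = [4, 0, 4, 5, 3]

Message polynomial: m(x) = 5 + 5·x + 4·x^2 (mod 7).
For each evaluation point α_i, compute m(α_i) mod 7:
  α_1 = 5: Horner steps 4 → 4 → 4, so m(5) = 4.
  α_2 = 1: Horner steps 4 → 2 → 0, so m(1) = 0.
  α_3 = 6: Horner steps 4 → 1 → 4, so m(6) = 4.
  α_4 = 4: Horner steps 4 → 0 → 5, so m(4) = 5.
  α_5 = 2: Horner steps 4 → 6 → 3, so m(2) = 3.
Codeword c = [4, 0, 4, 5, 3] ∈ F_7^5.


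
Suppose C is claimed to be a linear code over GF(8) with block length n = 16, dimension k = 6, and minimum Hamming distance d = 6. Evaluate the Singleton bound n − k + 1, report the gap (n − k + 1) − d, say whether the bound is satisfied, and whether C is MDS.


Singleton RHS = n − k + 1 = 11, slack = 5, bound satisfied, not MDS.

Singleton bound: d ≤ n − k + 1.
Here n = 16, k = 6, so n − k + 1 = 11.
Given d = 6, check d ≤ 11: YES.
Slack = (n − k + 1) − d = 5.
The code is NOT MDS (slack = 5 > 0).
Description: the claimed parameters are [16, 6, 6]_8; such a code would be non-MDS.


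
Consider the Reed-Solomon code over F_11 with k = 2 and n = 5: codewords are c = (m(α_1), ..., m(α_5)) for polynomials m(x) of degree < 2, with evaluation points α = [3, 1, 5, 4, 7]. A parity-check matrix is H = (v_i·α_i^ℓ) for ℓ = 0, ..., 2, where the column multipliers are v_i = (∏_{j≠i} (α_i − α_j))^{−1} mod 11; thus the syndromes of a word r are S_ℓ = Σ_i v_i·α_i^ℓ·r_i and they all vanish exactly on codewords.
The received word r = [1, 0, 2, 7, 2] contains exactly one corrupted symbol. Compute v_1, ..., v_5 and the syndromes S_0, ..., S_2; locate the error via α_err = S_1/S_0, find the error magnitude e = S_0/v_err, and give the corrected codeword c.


S = (10, 4, 6), error at position 5, error magnitude e = 10, c = [1, 0, 2, 7, 3].

Step 1: column multipliers v_i = (∏_{j≠i}(α_i − α_j))^{−1} mod 11.
  i = 1 (α = 3): (3−1)(3−5)(3−4)(3−7) = 2·(−2)·(−1)·(−4) = −16 ≡ 6, so v_1 = 6^{−1} = 2 (mod 11).
  i = 2 (α = 1): (1−3)(1−5)(1−4)(1−7) = (−2)·(−4)·(−3)·(−6) = 144 ≡ 1, so v_2 = 1^{−1} = 1 (mod 11).
  i = 3 (α = 5): (5−3)(5−1)(5−4)(5−7) = 2·4·1·(−2) = −16 ≡ 6, so v_3 = 6^{−1} = 2 (mod 11).
  i = 4 (α = 4): (4−3)(4−1)(4−5)(4−7) = 1·3·(−1)·(−3) = 9 ≡ 9, so v_4 = 9^{−1} = 5 (mod 11).
  i = 5 (α = 7): (7−3)(7−1)(7−5)(7−4) = 4·6·2·3 = 144 ≡ 1, so v_5 = 1^{−1} = 1 (mod 11).
  v = [2, 1, 2, 5, 1].
Step 2: syndromes of r = [1, 0, 2, 7, 2] (all sums mod 11).
  S_0 = Σ v_i r_i = 2·1 + 1·0 + 2·2 + 5·7 + 1·2 = 43 ≡ 10.
  S_1 = Σ v_i α_i r_i = 2·3·1 + 1·1·0 + 2·5·2 + 5·4·7 + 1·7·2 = 180 ≡ 4.
  α_i^2 mod 11 = [9, 1, 3, 5, 5].
  S_2 = Σ v_i α_i^2 r_i = 2·9·1 + 1·1·0 + 2·3·2 + 5·5·7 + 1·5·2 = 215 ≡ 6.
  S = (10, 4, 6) ≠ 0, so r is not a codeword (an error is present).
Step 3: locate the error. For a single error e at position i, S_ℓ = v_i·e·α_i^ℓ, so α_err = S_1/S_0.
  S_0^{−1} = 10^{−1} = 10 (mod 11), so α_err = 4·10 = 40 ≡ 7 = α_5. Error position i = 5.
  Consistency check: S_2/S_1 = 6·3 = 18 ≡ 7 = α_err ✓ (single-error assumption holds).
Step 4: error magnitude e = S_0/v_5 = S_0·∏_{j≠5}(α_5 − α_j) = 10·1 = 10 ≡ 10 (mod 11).
Step 5: correct position 5: c_5 = r_5 − e = 2 − 10 ≡ 3 (mod 11). Hence c = [1, 0, 2, 7, 3].
  Check: interpolating c through the α_i gives m(x) = 5 + 6·x (degree < 2) with m(α_i) = c_i for every i, so c is indeed a codeword.


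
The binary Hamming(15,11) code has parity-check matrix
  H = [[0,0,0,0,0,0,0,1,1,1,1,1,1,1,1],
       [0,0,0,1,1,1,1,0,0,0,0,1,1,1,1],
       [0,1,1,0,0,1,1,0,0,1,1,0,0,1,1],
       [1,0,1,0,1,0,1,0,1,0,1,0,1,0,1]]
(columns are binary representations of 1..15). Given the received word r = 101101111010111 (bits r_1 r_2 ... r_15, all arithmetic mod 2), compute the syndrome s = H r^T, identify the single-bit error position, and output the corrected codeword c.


s = (0, 0, 0, 1)^T, error position = 1, corrected codeword c = 001101111010111

Compute s = H r^T mod 2 one row at a time:
  s_1 = 1 + 1 + 0 + 1 + 0 + 1 + 1 + 1 = 6 ≡ 0 (mod 2).
  s_2 = 1 + 0 + 1 + 1 + 0 + 1 + 1 + 1 = 6 ≡ 0 (mod 2).
  s_3 = 0 + 1 + 1 + 1 + 0 + 1 + 1 + 1 = 6 ≡ 0 (mod 2).
  s_4 = 1 + 1 + 0 + 1 + 1 + 1 + 1 + 1 = 7 ≡ 1 (mod 2).
s = (0, 0, 0, 1)^T — this equals column 1 of H (binary 0001), so error is at position 1.
Correct: flip bit 1 of r = 101101111010111 to get c = 001101111010111.


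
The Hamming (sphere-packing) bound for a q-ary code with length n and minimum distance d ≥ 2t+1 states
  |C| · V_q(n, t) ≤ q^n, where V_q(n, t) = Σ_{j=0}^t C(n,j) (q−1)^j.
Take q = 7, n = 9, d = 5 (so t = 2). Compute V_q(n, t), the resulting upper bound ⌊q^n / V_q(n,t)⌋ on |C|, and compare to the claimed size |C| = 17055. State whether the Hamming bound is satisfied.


V_q(n, t) = 1351, q^n = 40353607, Hamming bound = 29869, |C| = 17055 ≤ bound (satisfied).

Step 1: Compute V_q(n, t) = Σ_{j=0}^2 C(n, j) (q−1)^j.
  j = 0: C(9,0)·(6)^0 = 1·1 = 1.
  j = 1: C(9,1)·(6)^1 = 9·6 = 54.
  j = 2: C(9,2)·(6)^2 = 36·36 = 1296.
  V_q(n, t) = 1 + 54 + 1296 = 1351.
Step 2: q^n = 7^9 = 40353607.
Step 3: Hamming bound ⌊q^n / V_q(n,t)⌋ = ⌊40353607/1351⌋ = 29869.
Step 4: Compare |C| = 17055 to 29869: satisfied.
The claimed |C| lies below the Hamming bound.


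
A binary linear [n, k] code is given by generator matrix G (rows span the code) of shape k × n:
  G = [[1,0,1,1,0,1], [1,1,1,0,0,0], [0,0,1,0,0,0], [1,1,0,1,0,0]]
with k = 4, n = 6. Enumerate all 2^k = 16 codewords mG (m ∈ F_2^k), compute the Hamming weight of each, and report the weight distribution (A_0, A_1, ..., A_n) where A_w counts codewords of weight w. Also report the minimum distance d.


Weight distribution: A_0 = 1, A_1 = 2, A_2 = 4, A_3 = 6, A_4 = 3. Minimum distance d = 1.

Enumerate all 2^4 = 16 messages m ∈ F_2^4.
For each, compute codeword c = mG in F_2^6, then tally its weight.
  m = 0000 → c = 000000, weight = 0.
  m = 1000 → c = 101101, weight = 4.
  m = 0100 → c = 111000, weight = 3.
  m = 1100 → c = 010101, weight = 3.
  m = 0010 → c = 001000, weight = 1.
  m = 1010 → c = 100101, weight = 3.
  m = 0110 → c = 110000, weight = 2.
  m = 1110 → c = 011101, weight = 4.
  m = 0001 → c = 110100, weight = 3.
  m = 1001 → c = 011001, weight = 3.
  m = 0101 → c = 001100, weight = 2.
  m = 1101 → c = 100001, weight = 2.
  m = 0011 → c = 111100, weight = 4.
  m = 1011 → c = 010001, weight = 2.
  m = 0111 → c = 000100, weight = 1.
  m = 1111 → c = 101001, weight = 3.
Tally weights:
  weight 0: 1 codewords.
  weight 1: 2 codewords.
  weight 2: 4 codewords.
  weight 3: 6 codewords.
  weight 4: 3 codewords.
Minimum distance d = smallest w > 0 with A_w > 0 = 1.
Sanity: Σ A_w = 16 = 2^4 = 16 ✓.


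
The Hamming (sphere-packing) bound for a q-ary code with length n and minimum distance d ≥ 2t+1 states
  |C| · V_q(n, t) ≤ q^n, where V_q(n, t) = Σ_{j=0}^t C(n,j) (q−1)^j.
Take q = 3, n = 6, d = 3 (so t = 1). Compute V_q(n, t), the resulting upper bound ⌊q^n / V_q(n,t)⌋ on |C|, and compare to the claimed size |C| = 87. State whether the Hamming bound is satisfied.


V_q(n, t) = 13, q^n = 729, Hamming bound = 56, |C| = 87 > bound (violated).

Step 1: Compute V_q(n, t) = Σ_{j=0}^1 C(n, j) (q−1)^j.
  j = 0: C(6,0)·(2)^0 = 1·1 = 1.
  j = 1: C(6,1)·(2)^1 = 6·2 = 12.
  V_q(n, t) = 1 + 12 = 13.
Step 2: q^n = 3^6 = 729.
Step 3: Hamming bound ⌊q^n / V_q(n,t)⌋ = ⌊729/13⌋ = 56.
Step 4: Compare |C| = 87 to 56: violated.
The claimed |C| lies above the Hamming bound, so no 3-ary code of length 6 with d ≥ 3 can have 87 codewords.


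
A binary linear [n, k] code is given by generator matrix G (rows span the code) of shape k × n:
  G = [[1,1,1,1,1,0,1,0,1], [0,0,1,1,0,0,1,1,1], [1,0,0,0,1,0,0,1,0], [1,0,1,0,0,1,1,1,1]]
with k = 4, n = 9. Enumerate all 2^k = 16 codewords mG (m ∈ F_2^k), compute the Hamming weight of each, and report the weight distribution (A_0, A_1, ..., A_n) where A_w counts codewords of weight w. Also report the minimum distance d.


Weight distribution: A_0 = 1, A_1 = 1, A_3 = 2, A_4 = 3, A_5 = 3, A_6 = 4, A_7 = 2. Minimum distance d = 1.

Enumerate all 2^4 = 16 messages m ∈ F_2^4.
For each, compute codeword c = mG in F_2^9, then tally its weight.
  m = 0000 → c = 000000000, weight = 0.
  m = 1000 → c = 111110101, weight = 7.
  m = 0100 → c = 001100111, weight = 5.
  m = 1100 → c = 110010010, weight = 4.
  m = 0010 → c = 100010010, weight = 3.
  m = 1010 → c = 011100111, weight = 6.
  m = 0110 → c = 101110101, weight = 6.
  m = 1110 → c = 010000000, weight = 1.
  m = 0001 → c = 101001111, weight = 6.
  m = 1001 → c = 010111010, weight = 5.
  m = 0101 → c = 100101000, weight = 3.
  m = 1101 → c = 011011101, weight = 6.
  m = 0011 → c = 001011101, weight = 5.
  m = 1011 → c = 110101000, weight = 4.
  m = 0111 → c = 000111010, weight = 4.
  m = 1111 → c = 111001111, weight = 7.
Tally weights:
  weight 0: 1 codewords.
  weight 1: 1 codewords.
  weight 3: 2 codewords.
  weight 4: 3 codewords.
  weight 5: 3 codewords.
  weight 6: 4 codewords.
  weight 7: 2 codewords.
Minimum distance d = smallest w > 0 with A_w > 0 = 1.
Sanity: Σ A_w = 16 = 2^4 = 16 ✓.


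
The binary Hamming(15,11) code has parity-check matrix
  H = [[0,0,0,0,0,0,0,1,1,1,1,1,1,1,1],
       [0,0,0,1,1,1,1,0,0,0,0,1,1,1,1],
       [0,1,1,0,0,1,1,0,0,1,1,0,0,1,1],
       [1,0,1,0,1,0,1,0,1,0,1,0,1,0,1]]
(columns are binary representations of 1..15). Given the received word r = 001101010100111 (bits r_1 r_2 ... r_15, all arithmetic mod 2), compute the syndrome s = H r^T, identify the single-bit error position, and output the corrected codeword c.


s = (1, 1, 1, 1)^T, error position = 15, corrected codeword c = 001101010100110

Compute s = H r^T mod 2 one row at a time:
  s_1 = 1 + 0 + 1 + 0 + 0 + 1 + 1 + 1 = 5 ≡ 1 (mod 2).
  s_2 = 1 + 0 + 1 + 0 + 0 + 1 + 1 + 1 = 5 ≡ 1 (mod 2).
  s_3 = 0 + 1 + 1 + 0 + 1 + 0 + 1 + 1 = 5 ≡ 1 (mod 2).
  s_4 = 0 + 1 + 0 + 0 + 0 + 0 + 1 + 1 = 3 ≡ 1 (mod 2).
s = (1, 1, 1, 1)^T — this equals column 15 of H (binary 1111), so error is at position 15.
Correct: flip bit 15 of r = 001101010100111 to get c = 001101010100110.


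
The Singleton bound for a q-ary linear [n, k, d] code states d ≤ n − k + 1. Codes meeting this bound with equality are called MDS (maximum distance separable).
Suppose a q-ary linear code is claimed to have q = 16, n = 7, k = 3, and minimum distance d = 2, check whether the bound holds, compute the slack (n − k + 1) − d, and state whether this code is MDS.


Singleton RHS = n − k + 1 = 5, slack = 3, bound satisfied, not MDS.

Singleton bound: d ≤ n − k + 1.
Here n = 7, k = 3, so n − k + 1 = 5.
Given d = 2, check d ≤ 5: YES.
Slack = (n − k + 1) − d = 3.
The code is NOT MDS (slack = 3 > 0).
Description: the claimed parameters are [7, 3, 2]_16; such a code would be non-MDS.


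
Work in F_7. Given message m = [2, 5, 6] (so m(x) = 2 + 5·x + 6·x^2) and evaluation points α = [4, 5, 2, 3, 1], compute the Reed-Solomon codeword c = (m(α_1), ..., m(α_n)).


c = [6, 2, 1, 1, 6]

Message polynomial: m(x) = 2 + 5·x + 6·x^2 (mod 7).
For each evaluation point α_i, compute m(α_i) mod 7:
  α_1 = 4: Horner steps 6 → 1 → 6, so m(4) = 6.
  α_2 = 5: Horner steps 6 → 0 → 2, so m(5) = 2.
  α_3 = 2: Horner steps 6 → 3 → 1, so m(2) = 1.
  α_4 = 3: Horner steps 6 → 2 → 1, so m(3) = 1.
  α_5 = 1: Horner steps 6 → 4 → 6, so m(1) = 6.
Codeword c = [6, 2, 1, 1, 6] ∈ F_7^5.


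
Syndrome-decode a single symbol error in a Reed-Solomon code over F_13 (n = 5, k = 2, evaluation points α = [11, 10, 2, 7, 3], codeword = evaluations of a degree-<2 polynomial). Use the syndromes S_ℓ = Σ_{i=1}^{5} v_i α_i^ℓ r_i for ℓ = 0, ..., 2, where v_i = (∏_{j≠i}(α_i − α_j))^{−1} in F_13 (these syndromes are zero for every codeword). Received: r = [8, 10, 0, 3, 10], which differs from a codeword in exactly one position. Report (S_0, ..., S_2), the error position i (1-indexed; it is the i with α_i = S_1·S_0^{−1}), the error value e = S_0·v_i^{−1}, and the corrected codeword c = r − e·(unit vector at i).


S = (9, 1, 3), error at position 5, error magnitude e = 12, c = [8, 10, 0, 3, 11].

Step 1: column multipliers v_i = (∏_{j≠i}(α_i − α_j))^{−1} mod 13.
  i = 1 (α = 11): (11−10)(11−2)(11−7)(11−3) = 1·9·4·8 = 288 ≡ 2, so v_1 = 2^{−1} = 7 (mod 13).
  i = 2 (α = 10): (10−11)(10−2)(10−7)(10−3) = (−1)·8·3·7 = −168 ≡ 1, so v_2 = 1^{−1} = 1 (mod 13).
  i = 3 (α = 2): (2−11)(2−10)(2−7)(2−3) = (−9)·(−8)·(−5)·(−1) = 360 ≡ 9, so v_3 = 9^{−1} = 3 (mod 13).
  i = 4 (α = 7): (7−11)(7−10)(7−2)(7−3) = (−4)·(−3)·5·4 = 240 ≡ 6, so v_4 = 6^{−1} = 11 (mod 13).
  i = 5 (α = 3): (3−11)(3−10)(3−2)(3−7) = (−8)·(−7)·1·(−4) = −224 ≡ 10, so v_5 = 10^{−1} = 4 (mod 13).
  v = [7, 1, 3, 11, 4].
Step 2: syndromes of r = [8, 10, 0, 3, 10] (all sums mod 13).
  S_0 = Σ v_i r_i = 7·8 + 1·10 + 3·0 + 11·3 + 4·10 = 139 ≡ 9.
  S_1 = Σ v_i α_i r_i = 7·11·8 + 1·10·10 + 3·2·0 + 11·7·3 + 4·3·10 = 1067 ≡ 1.
  α_i^2 mod 13 = [4, 9, 4, 10, 9].
  S_2 = Σ v_i α_i^2 r_i = 7·4·8 + 1·9·10 + 3·4·0 + 11·10·3 + 4·9·10 = 1004 ≡ 3.
  S = (9, 1, 3) ≠ 0, so r is not a codeword (an error is present).
Step 3: locate the error. For a single error e at position i, S_ℓ = v_i·e·α_i^ℓ, so α_err = S_1/S_0.
  S_0^{−1} = 9^{−1} = 3 (mod 13), so α_err = 1·3 = 3 ≡ 3 = α_5. Error position i = 5.
  Consistency check: S_2/S_1 = 3·1 = 3 ≡ 3 = α_err ✓ (single-error assumption holds).
Step 4: error magnitude e = S_0/v_5 = S_0·∏_{j≠5}(α_5 − α_j) = 9·10 = 90 ≡ 12 (mod 13).
Step 5: correct position 5: c_5 = r_5 − e = 10 − 12 ≡ 11 (mod 13). Hence c = [8, 10, 0, 3, 11].
  Check: interpolating c through the α_i gives m(x) = 4 + 11·x (degree < 2) with m(α_i) = c_i for every i, so c is indeed a codeword.


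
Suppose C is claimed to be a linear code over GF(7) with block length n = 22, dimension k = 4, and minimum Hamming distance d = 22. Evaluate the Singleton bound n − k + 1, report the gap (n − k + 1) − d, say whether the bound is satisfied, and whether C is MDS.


Singleton RHS = n − k + 1 = 19, slack = -3, bound violated (no such code; not MDS).

Singleton bound: d ≤ n − k + 1.
Here n = 22, k = 4, so n − k + 1 = 19.
Given d = 22, check d ≤ 19: NO.
Slack = (n − k + 1) − d = -3.
The slack is negative: d = 22 exceeds n − k + 1 = 19 by 3, so the Singleton bound is violated and no linear [22, 4, 22]_7 code can exist. In particular it is not MDS (MDS requires d = n − k + 1 exactly).
Description: the claimed parameters are [22, 4, 22]_7; such a code would be impossible (violates the Singleton bound).


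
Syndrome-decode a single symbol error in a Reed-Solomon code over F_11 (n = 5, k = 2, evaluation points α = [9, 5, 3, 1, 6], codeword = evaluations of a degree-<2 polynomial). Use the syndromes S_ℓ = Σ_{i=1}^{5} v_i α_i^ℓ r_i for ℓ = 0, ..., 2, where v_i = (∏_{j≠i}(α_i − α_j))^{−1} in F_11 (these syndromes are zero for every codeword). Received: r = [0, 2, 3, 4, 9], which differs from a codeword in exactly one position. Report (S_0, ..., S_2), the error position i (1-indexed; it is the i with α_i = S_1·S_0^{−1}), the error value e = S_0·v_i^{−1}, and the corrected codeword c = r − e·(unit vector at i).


S = (9, 10, 5), error at position 5, error magnitude e = 2, c = [0, 2, 3, 4, 7].

Step 1: column multipliers v_i = (∏_{j≠i}(α_i − α_j))^{−1} mod 11.
  i = 1 (α = 9): (9−5)(9−3)(9−1)(9−6) = 4·6·8·3 = 576 ≡ 4, so v_1 = 4^{−1} = 3 (mod 11).
  i = 2 (α = 5): (5−9)(5−3)(5−1)(5−6) = (−4)·2·4·(−1) = 32 ≡ 10, so v_2 = 10^{−1} = 10 (mod 11).
  i = 3 (α = 3): (3−9)(3−5)(3−1)(3−6) = (−6)·(−2)·2·(−3) = −72 ≡ 5, so v_3 = 5^{−1} = 9 (mod 11).
  i = 4 (α = 1): (1−9)(1−5)(1−3)(1−6) = (−8)·(−4)·(−2)·(−5) = 320 ≡ 1, so v_4 = 1^{−1} = 1 (mod 11).
  i = 5 (α = 6): (6−9)(6−5)(6−3)(6−1) = (−3)·1·3·5 = −45 ≡ 10, so v_5 = 10^{−1} = 10 (mod 11).
  v = [3, 10, 9, 1, 10].
Step 2: syndromes of r = [0, 2, 3, 4, 9] (all sums mod 11).
  S_0 = Σ v_i r_i = 3·0 + 10·2 + 9·3 + 1·4 + 10·9 = 141 ≡ 9.
  S_1 = Σ v_i α_i r_i = 3·9·0 + 10·5·2 + 9·3·3 + 1·1·4 + 10·6·9 = 725 ≡ 10.
  α_i^2 mod 11 = [4, 3, 9, 1, 3].
  S_2 = Σ v_i α_i^2 r_i = 3·4·0 + 10·3·2 + 9·9·3 + 1·1·4 + 10·3·9 = 577 ≡ 5.
  S = (9, 10, 5) ≠ 0, so r is not a codeword (an error is present).
Step 3: locate the error. For a single error e at position i, S_ℓ = v_i·e·α_i^ℓ, so α_err = S_1/S_0.
  S_0^{−1} = 9^{−1} = 5 (mod 11), so α_err = 10·5 = 50 ≡ 6 = α_5. Error position i = 5.
  Consistency check: S_2/S_1 = 5·10 = 50 ≡ 6 = α_err ✓ (single-error assumption holds).
Step 4: error magnitude e = S_0/v_5 = S_0·∏_{j≠5}(α_5 − α_j) = 9·10 = 90 ≡ 2 (mod 11).
Step 5: correct position 5: c_5 = r_5 − e = 9 − 2 ≡ 7 (mod 11). Hence c = [0, 2, 3, 4, 7].
  Check: interpolating c through the α_i gives m(x) = 10 + 5·x (degree < 2) with m(α_i) = c_i for every i, so c is indeed a codeword.


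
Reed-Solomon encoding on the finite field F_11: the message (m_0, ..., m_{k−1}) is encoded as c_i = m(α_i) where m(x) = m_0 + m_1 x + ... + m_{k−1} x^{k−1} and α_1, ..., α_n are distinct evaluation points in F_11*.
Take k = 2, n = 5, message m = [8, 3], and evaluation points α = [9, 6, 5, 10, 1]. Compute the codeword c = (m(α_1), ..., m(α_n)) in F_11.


c = [2, 4, 1, 5, 0]

Message polynomial: m(x) = 8 + 3·x (mod 11).
For each evaluation point α_i, compute m(α_i) mod 11:
  α_1 = 9: Horner steps 3 → 2, so m(9) = 2.
  α_2 = 6: Horner steps 3 → 4, so m(6) = 4.
  α_3 = 5: Horner steps 3 → 1, so m(5) = 1.
  α_4 = 10: Horner steps 3 → 5, so m(10) = 5.
  α_5 = 1: Horner steps 3 → 0, so m(1) = 0.
Codeword c = [2, 4, 1, 5, 0] ∈ F_11^5.


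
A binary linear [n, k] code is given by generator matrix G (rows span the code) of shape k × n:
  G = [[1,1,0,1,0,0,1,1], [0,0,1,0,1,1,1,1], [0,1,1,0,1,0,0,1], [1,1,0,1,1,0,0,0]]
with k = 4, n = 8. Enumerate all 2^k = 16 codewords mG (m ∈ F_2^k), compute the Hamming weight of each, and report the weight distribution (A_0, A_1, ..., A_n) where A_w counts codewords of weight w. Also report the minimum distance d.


Weight distribution: A_0 = 1, A_2 = 1, A_3 = 3, A_4 = 5, A_5 = 4, A_6 = 1, A_7 = 1. Minimum distance d = 2.

Enumerate all 2^4 = 16 messages m ∈ F_2^4.
For each, compute codeword c = mG in F_2^8, then tally its weight.
  m = 0000 → c = 00000000, weight = 0.
  m = 1000 → c = 11010011, weight = 5.
  m = 0100 → c = 00101111, weight = 5.
  m = 1100 → c = 11111100, weight = 6.
  m = 0010 → c = 01101001, weight = 4.
  m = 1010 → c = 10111010, weight = 5.
  m = 0110 → c = 01000110, weight = 3.
  m = 1110 → c = 10010101, weight = 4.
  m = 0001 → c = 11011000, weight = 4.
  m = 1001 → c = 00001011, weight = 3.
  m = 0101 → c = 11110111, weight = 7.
  m = 1101 → c = 00100100, weight = 2.
  m = 0011 → c = 10110001, weight = 4.
  m = 1011 → c = 01100010, weight = 3.
  m = 0111 → c = 10011110, weight = 5.
  m = 1111 → c = 01001101, weight = 4.
Tally weights:
  weight 0: 1 codewords.
  weight 2: 1 codewords.
  weight 3: 3 codewords.
  weight 4: 5 codewords.
  weight 5: 4 codewords.
  weight 6: 1 codewords.
  weight 7: 1 codewords.
Minimum distance d = smallest w > 0 with A_w > 0 = 2.
Sanity: Σ A_w = 16 = 2^4 = 16 ✓.


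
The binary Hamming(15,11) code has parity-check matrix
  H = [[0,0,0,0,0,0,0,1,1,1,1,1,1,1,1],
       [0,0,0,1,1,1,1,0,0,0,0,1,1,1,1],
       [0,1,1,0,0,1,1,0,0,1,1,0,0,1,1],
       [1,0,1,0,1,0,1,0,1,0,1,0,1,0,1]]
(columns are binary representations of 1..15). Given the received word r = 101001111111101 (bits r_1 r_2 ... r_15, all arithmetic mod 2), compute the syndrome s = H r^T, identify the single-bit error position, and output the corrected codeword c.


s = (1, 1, 0, 1)^T, error position = 13, corrected codeword c = 101001111111001

Compute s = H r^T mod 2 one row at a time:
  s_1 = 1 + 1 + 1 + 1 + 1 + 1 + 0 + 1 = 7 ≡ 1 (mod 2).
  s_2 = 0 + 0 + 1 + 1 + 1 + 1 + 0 + 1 = 5 ≡ 1 (mod 2).
  s_3 = 0 + 1 + 1 + 1 + 1 + 1 + 0 + 1 = 6 ≡ 0 (mod 2).
  s_4 = 1 + 1 + 0 + 1 + 1 + 1 + 1 + 1 = 7 ≡ 1 (mod 2).
s = (1, 1, 0, 1)^T — this equals column 13 of H (binary 1101), so error is at position 13.
Correct: flip bit 13 of r = 101001111111101 to get c = 101001111111001.


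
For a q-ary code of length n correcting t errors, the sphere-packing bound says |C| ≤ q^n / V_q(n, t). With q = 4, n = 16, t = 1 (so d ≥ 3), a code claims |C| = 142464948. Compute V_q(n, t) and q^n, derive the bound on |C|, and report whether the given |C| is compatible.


V_q(n, t) = 49, q^n = 4294967296, Hamming bound = 87652393, |C| = 142464948 > bound (violated).

Step 1: Compute V_q(n, t) = Σ_{j=0}^1 C(n, j) (q−1)^j.
  j = 0: C(16,0)·(3)^0 = 1·1 = 1.
  j = 1: C(16,1)·(3)^1 = 16·3 = 48.
  V_q(n, t) = 1 + 48 = 49.
Step 2: q^n = 4^16 = 4294967296.
Step 3: Hamming bound ⌊q^n / V_q(n,t)⌋ = ⌊4294967296/49⌋ = 87652393.
Step 4: Compare |C| = 142464948 to 87652393: violated.
The claimed |C| lies above the Hamming bound, so no 4-ary code of length 16 with d ≥ 3 can have 142464948 codewords.


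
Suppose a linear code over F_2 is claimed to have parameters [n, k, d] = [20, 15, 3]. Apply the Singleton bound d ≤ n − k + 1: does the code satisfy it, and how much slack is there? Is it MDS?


Singleton RHS = n − k + 1 = 6, slack = 3, bound satisfied, not MDS.

Singleton bound: d ≤ n − k + 1.
Here n = 20, k = 15, so n − k + 1 = 6.
Given d = 3, check d ≤ 6: YES.
Slack = (n − k + 1) − d = 3.
The code is NOT MDS (slack = 3 > 0).
Description: the claimed parameters are [20, 15, 3]_2; such a code would be non-MDS.


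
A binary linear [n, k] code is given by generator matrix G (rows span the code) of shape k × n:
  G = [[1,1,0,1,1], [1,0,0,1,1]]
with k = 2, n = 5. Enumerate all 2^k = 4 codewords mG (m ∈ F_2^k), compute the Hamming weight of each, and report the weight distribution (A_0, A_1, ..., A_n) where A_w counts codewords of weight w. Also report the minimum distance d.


Weight distribution: A_0 = 1, A_1 = 1, A_3 = 1, A_4 = 1. Minimum distance d = 1.

Enumerate all 2^2 = 4 messages m ∈ F_2^2.
For each, compute codeword c = mG in F_2^5, then tally its weight.
  m = 00 → c = 00000, weight = 0.
  m = 10 → c = 11011, weight = 4.
  m = 01 → c = 10011, weight = 3.
  m = 11 → c = 01000, weight = 1.
Tally weights:
  weight 0: 1 codewords.
  weight 1: 1 codewords.
  weight 3: 1 codewords.
  weight 4: 1 codewords.
Minimum distance d = smallest w > 0 with A_w > 0 = 1.
Sanity: Σ A_w = 4 = 2^2 = 4 ✓.


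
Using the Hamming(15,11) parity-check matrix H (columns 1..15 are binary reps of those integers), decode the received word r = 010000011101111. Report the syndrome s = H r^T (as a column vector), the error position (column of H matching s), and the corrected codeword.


s = (1, 0, 0, 1)^T, error position = 9, corrected codeword c = 010000010101111

Compute s = H r^T mod 2 one row at a time:
  s_1 = 1 + 1 + 1 + 0 + 1 + 1 + 1 + 1 = 7 ≡ 1 (mod 2).
  s_2 = 0 + 0 + 0 + 0 + 1 + 1 + 1 + 1 = 4 ≡ 0 (mod 2).
  s_3 = 1 + 0 + 0 + 0 + 1 + 0 + 1 + 1 = 4 ≡ 0 (mod 2).
  s_4 = 0 + 0 + 0 + 0 + 1 + 0 + 1 + 1 = 3 ≡ 1 (mod 2).
s = (1, 0, 0, 1)^T — this equals column 9 of H (binary 1001), so error is at position 9.
Correct: flip bit 9 of r = 010000011101111 to get c = 010000010101111.


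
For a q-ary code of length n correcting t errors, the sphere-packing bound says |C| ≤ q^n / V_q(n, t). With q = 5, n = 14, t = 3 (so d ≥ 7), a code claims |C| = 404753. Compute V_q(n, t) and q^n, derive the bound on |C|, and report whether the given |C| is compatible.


V_q(n, t) = 24809, q^n = 6103515625, Hamming bound = 246020, |C| = 404753 > bound (violated).

Step 1: Compute V_q(n, t) = Σ_{j=0}^3 C(n, j) (q−1)^j.
  j = 0: C(14,0)·(4)^0 = 1·1 = 1.
  j = 1: C(14,1)·(4)^1 = 14·4 = 56.
  j = 2: C(14,2)·(4)^2 = 91·16 = 1456.
  j = 3: C(14,3)·(4)^3 = 364·64 = 23296.
  V_q(n, t) = 1 + 56 + 1456 + 23296 = 24809.
Step 2: q^n = 5^14 = 6103515625.
Step 3: Hamming bound ⌊q^n / V_q(n,t)⌋ = ⌊6103515625/24809⌋ = 246020.
Step 4: Compare |C| = 404753 to 246020: violated.
The claimed |C| lies above the Hamming bound, so no 5-ary code of length 14 with d ≥ 7 can have 404753 codewords.


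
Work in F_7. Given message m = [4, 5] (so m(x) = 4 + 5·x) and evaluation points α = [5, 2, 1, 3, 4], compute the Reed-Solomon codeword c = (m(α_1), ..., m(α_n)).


c = [1, 0, 2, 5, 3]

Message polynomial: m(x) = 4 + 5·x (mod 7).
For each evaluation point α_i, compute m(α_i) mod 7:
  α_1 = 5: Horner steps 5 → 1, so m(5) = 1.
  α_2 = 2: Horner steps 5 → 0, so m(2) = 0.
  α_3 = 1: Horner steps 5 → 2, so m(1) = 2.
  α_4 = 3: Horner steps 5 → 5, so m(3) = 5.
  α_5 = 4: Horner steps 5 → 3, so m(4) = 3.
Codeword c = [1, 0, 2, 5, 3] ∈ F_7^5.


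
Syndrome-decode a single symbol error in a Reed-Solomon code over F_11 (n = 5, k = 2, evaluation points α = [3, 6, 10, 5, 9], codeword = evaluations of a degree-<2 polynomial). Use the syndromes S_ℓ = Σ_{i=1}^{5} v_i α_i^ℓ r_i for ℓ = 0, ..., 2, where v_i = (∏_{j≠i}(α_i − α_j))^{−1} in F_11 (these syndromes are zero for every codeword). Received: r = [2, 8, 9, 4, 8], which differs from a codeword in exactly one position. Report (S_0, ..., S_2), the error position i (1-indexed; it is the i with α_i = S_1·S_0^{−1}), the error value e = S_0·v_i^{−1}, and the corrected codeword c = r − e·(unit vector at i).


S = (1, 6, 3), error at position 2, error magnitude e = 3, c = [2, 5, 9, 4, 8].

Step 1: column multipliers v_i = (∏_{j≠i}(α_i − α_j))^{−1} mod 11.
  i = 1 (α = 3): (3−6)(3−10)(3−5)(3−9) = (−3)·(−7)·(−2)·(−6) = 252 ≡ 10, so v_1 = 10^{−1} = 10 (mod 11).
  i = 2 (α = 6): (6−3)(6−10)(6−5)(6−9) = 3·(−4)·1·(−3) = 36 ≡ 3, so v_2 = 3^{−1} = 4 (mod 11).
  i = 3 (α = 10): (10−3)(10−6)(10−5)(10−9) = 7·4·5·1 = 140 ≡ 8, so v_3 = 8^{−1} = 7 (mod 11).
  i = 4 (α = 5): (5−3)(5−6)(5−10)(5−9) = 2·(−1)·(−5)·(−4) = −40 ≡ 4, so v_4 = 4^{−1} = 3 (mod 11).
  i = 5 (α = 9): (9−3)(9−6)(9−10)(9−5) = 6·3·(−1)·4 = −72 ≡ 5, so v_5 = 5^{−1} = 9 (mod 11).
  v = [10, 4, 7, 3, 9].
Step 2: syndromes of r = [2, 8, 9, 4, 8] (all sums mod 11).
  S_0 = Σ v_i r_i = 10·2 + 4·8 + 7·9 + 3·4 + 9·8 = 199 ≡ 1.
  S_1 = Σ v_i α_i r_i = 10·3·2 + 4·6·8 + 7·10·9 + 3·5·4 + 9·9·8 = 1590 ≡ 6.
  α_i^2 mod 11 = [9, 3, 1, 3, 4].
  S_2 = Σ v_i α_i^2 r_i = 10·9·2 + 4·3·8 + 7·1·9 + 3·3·4 + 9·4·8 = 663 ≡ 3.
  S = (1, 6, 3) ≠ 0, so r is not a codeword (an error is present).
Step 3: locate the error. For a single error e at position i, S_ℓ = v_i·e·α_i^ℓ, so α_err = S_1/S_0.
  S_0^{−1} = 1^{−1} = 1 (mod 11), so α_err = 6·1 = 6 ≡ 6 = α_2. Error position i = 2.
  Consistency check: S_2/S_1 = 3·2 = 6 ≡ 6 = α_err ✓ (single-error assumption holds).
Step 4: error magnitude e = S_0/v_2 = S_0·∏_{j≠2}(α_2 − α_j) = 1·3 = 3 ≡ 3 (mod 11).
Step 5: correct position 2: c_2 = r_2 − e = 8 − 3 ≡ 5 (mod 11). Hence c = [2, 5, 9, 4, 8].
  Check: interpolating c through the α_i gives m(x) = 10 + 1·x (degree < 2) with m(α_i) = c_i for every i, so c is indeed a codeword.


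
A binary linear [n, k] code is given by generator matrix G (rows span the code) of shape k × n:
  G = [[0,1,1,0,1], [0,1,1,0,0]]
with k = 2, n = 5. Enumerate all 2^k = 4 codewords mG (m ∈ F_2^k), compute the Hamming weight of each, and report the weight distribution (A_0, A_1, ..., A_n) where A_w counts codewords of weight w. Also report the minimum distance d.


Weight distribution: A_0 = 1, A_1 = 1, A_2 = 1, A_3 = 1. Minimum distance d = 1.

Enumerate all 2^2 = 4 messages m ∈ F_2^2.
For each, compute codeword c = mG in F_2^5, then tally its weight.
  m = 00 → c = 00000, weight = 0.
  m = 10 → c = 01101, weight = 3.
  m = 01 → c = 01100, weight = 2.
  m = 11 → c = 00001, weight = 1.
Tally weights:
  weight 0: 1 codewords.
  weight 1: 1 codewords.
  weight 2: 1 codewords.
  weight 3: 1 codewords.
Minimum distance d = smallest w > 0 with A_w > 0 = 1.
Sanity: Σ A_w = 4 = 2^2 = 4 ✓.
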